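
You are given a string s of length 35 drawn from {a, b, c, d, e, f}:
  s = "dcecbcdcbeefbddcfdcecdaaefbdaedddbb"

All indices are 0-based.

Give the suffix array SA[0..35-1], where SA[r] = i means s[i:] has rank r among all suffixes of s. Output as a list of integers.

[22, 28, 23, 34, 33, 4, 26, 12, 8, 3, 7, 20, 5, 1, 18, 15, 21, 27, 32, 6, 0, 17, 14, 31, 13, 30, 2, 19, 29, 9, 24, 10, 25, 11, 16]

rank | idx | suffix
   0 |  22 | aaefbdaedddbb
   1 |  28 | aedddbb
   2 |  23 | aefbdaedddbb
   3 |  34 | b
   4 |  33 | bb
   5 |   4 | bcdcbeefbddcfdcecdaaefbdaedddbb
   6 |  26 | bdaedddbb
   7 |  12 | bddcfdcecdaaefbdaedddbb
   8 |   8 | beefbddcfdcecdaaefbdaedddbb
   9 |   3 | cbcdcbeefbddcfdcecdaaefbdaedddbb
  10 |   7 | cbeefbddcfdcecdaaefbdaedddbb
  11 |  20 | cdaaefbdaedddbb
  12 |   5 | cdcbeefbddcfdcecdaaefbdaedddbb
  13 |   1 | cecbcdcbeefbddcfdcecdaaefbdaedddbb
  14 |  18 | cecdaaefbdaedddbb
  15 |  15 | cfdcecdaaefbdaedddbb
  16 |  21 | daaefbdaedddbb
  17 |  27 | daedddbb
  18 |  32 | dbb
  19 |   6 | dcbeefbddcfdcecdaaefbdaedddbb
  20 |   0 | dcecbcdcbeefbddcfdcecdaaefbdaedddbb
  21 |  17 | dcecdaaefbdaedddbb
  22 |  14 | dcfdcecdaaefbdaedddbb
  23 |  31 | ddbb
  24 |  13 | ddcfdcecdaaefbdaedddbb
  25 |  30 | dddbb
  26 |   2 | ecbcdcbeefbddcfdcecdaaefbdaedddbb
  27 |  19 | ecdaaefbdaedddbb
  28 |  29 | edddbb
  29 |   9 | eefbddcfdcecdaaefbdaedddbb
  30 |  24 | efbdaedddbb
  31 |  10 | efbddcfdcecdaaefbdaedddbb
  32 |  25 | fbdaedddbb
  33 |  11 | fbddcfdcecdaaefbdaedddbb
  34 |  16 | fdcecdaaefbdaedddbb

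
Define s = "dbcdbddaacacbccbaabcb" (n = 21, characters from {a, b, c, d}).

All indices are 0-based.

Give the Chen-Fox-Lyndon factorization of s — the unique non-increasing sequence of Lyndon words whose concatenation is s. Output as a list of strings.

emit factor 1: 'd' (i=0, period=1)
emit factor 2: 'bcdbdd' (i=1, period=6)
emit factor 3: 'aacacbccb' (i=7, period=9)
emit factor 4: 'aabcb' (i=16, period=5)

["d", "bcdbdd", "aacacbccb", "aabcb"]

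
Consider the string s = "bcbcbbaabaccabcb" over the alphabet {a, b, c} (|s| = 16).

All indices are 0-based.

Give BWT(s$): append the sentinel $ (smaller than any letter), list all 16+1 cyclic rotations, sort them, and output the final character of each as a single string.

bbacbcbacac$cbbba

rank  rotation           last
    0  $bcbcbbaabaccabcb  b
    1  aabaccabcb$bcbcbb  b
    2  abaccabcb$bcbcbba  a
    3  abcb$bcbcbbaabacc  c
    4  accabcb$bcbcbbaab  b
    5  b$bcbcbbaabaccabc  c
    6  baabaccabcb$bcbcb  b
    7  baccabcb$bcbcbbaa  a
    8  bbaabaccabcb$bcbc  c
    9  bcb$bcbcbbaabacca  a
   10  bcbbaabaccabcb$bc  c
   11  bcbcbbaabaccabcb$  $
   12  cabcb$bcbcbbaabac  c
   13  cb$bcbcbbaabaccab  b
   14  cbbaabaccabcb$bcb  b
   15  cbcbbaabaccabcb$b  b
   16  ccabcb$bcbcbbaaba  a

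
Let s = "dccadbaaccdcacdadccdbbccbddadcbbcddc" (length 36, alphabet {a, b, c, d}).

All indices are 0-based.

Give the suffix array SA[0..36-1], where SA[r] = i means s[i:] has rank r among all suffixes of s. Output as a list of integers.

sorted suffixes:
  #0 SA[0]=6  'aaccdcacdadccdbbccbddadcbbcddc'
  #1 SA[1]=7  'accdcacdadccdbbccbddadcbbcddc'
  #2 SA[2]=12  'acdadccdbbccbddadcbbcddc'
  #3 SA[3]=3  'adbaaccdcacdadccdbbccbddadcbbcddc'
  #4 SA[4]=27  'adcbbcddc'
  #5 SA[5]=15  'adccdbbccbddadcbbcddc'
  #6 SA[6]=5  'baaccdcacdadccdbbccbddadcbbcddc'
  #7 SA[7]=20  'bbccbddadcbbcddc'
  #8 SA[8]=30  'bbcddc'
  #9 SA[9]=21  'bccbddadcbbcddc'
  #10 SA[10]=31  'bcddc'
  #11 SA[11]=24  'bddadcbbcddc'
  #12 SA[12]=35  'c'
  #13 SA[13]=11  'cacdadccdbbccbddadcbbcddc'
  #14 SA[14]=2  'cadbaaccdcacdadccdbbccbddadcbbcddc'
  #15 SA[15]=29  'cbbcddc'
  #16 SA[16]=23  'cbddadcbbcddc'
  #17 SA[17]=1  'ccadbaaccdcacdadccdbbccbddadcbbcddc'
  #18 SA[18]=22  'ccbddadcbbcddc'
  #19 SA[19]=17  'ccdbbccbddadcbbcddc'
  #20 SA[20]=8  'ccdcacdadccdbbccbddadcbbcddc'
  #21 SA[21]=13  'cdadccdbbccbddadcbbcddc'
  #22 SA[22]=18  'cdbbccbddadcbbcddc'
  #23 SA[23]=9  'cdcacdadccdbbccbddadcbbcddc'
  #24 SA[24]=32  'cddc'
  #25 SA[25]=26  'dadcbbcddc'
  #26 SA[26]=14  'dadccdbbccbddadcbbcddc'
  #27 SA[27]=4  'dbaaccdcacdadccdbbccbddadcbbcddc'
  #28 SA[28]=19  'dbbccbddadcbbcddc'
  #29 SA[29]=34  'dc'
  #30 SA[30]=10  'dcacdadccdbbccbddadcbbcddc'
  #31 SA[31]=28  'dcbbcddc'
  #32 SA[32]=0  'dccadbaaccdcacdadccdbbccbddadcbbcddc'
  #33 SA[33]=16  'dccdbbccbddadcbbcddc'
  #34 SA[34]=25  'ddadcbbcddc'
  #35 SA[35]=33  'ddc'

[6, 7, 12, 3, 27, 15, 5, 20, 30, 21, 31, 24, 35, 11, 2, 29, 23, 1, 22, 17, 8, 13, 18, 9, 32, 26, 14, 4, 19, 34, 10, 28, 0, 16, 25, 33]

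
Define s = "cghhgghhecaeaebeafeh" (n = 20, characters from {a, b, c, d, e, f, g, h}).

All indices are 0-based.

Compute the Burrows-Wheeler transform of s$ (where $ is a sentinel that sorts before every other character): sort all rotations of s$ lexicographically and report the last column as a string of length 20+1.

hceeee$abahfahgcehhgg

rank  rotation               last
    0  $cghhgghhecaeaebeafeh  h
    1  aeaebeafeh$cghhgghhec  c
    2  aebeafeh$cghhgghhecae  e
    3  afeh$cghhgghhecaeaebe  e
    4  beafeh$cghhgghhecaeae  e
    5  caeaebeafeh$cghhgghhe  e
    6  cghhgghhecaeaebeafeh$  $
    7  eaebeafeh$cghhgghheca  a
    8  eafeh$cghhgghhecaeaeb  b
    9  ebeafeh$cghhgghhecaea  a
   10  ecaeaebeafeh$cghhgghh  h
   11  eh$cghhgghhecaeaebeaf  f
   12  feh$cghhgghhecaeaebea  a
   13  gghhecaeaebeafeh$cghh  h
   14  ghhecaeaebeafeh$cghhg  g
   15  ghhgghhecaeaebeafeh$c  c
   16  h$cghhgghhecaeaebeafe  e
   17  hecaeaebeafeh$cghhggh  h
   18  hgghhecaeaebeafeh$cgh  h
   19  hhecaeaebeafeh$cghhgg  g
   20  hhgghhecaeaebeafeh$cg  g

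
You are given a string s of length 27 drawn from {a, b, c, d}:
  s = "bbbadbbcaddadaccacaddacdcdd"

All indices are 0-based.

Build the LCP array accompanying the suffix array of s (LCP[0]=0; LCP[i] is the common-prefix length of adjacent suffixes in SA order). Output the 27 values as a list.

sorted suffixes:
  #0 SA[0]=16  'acaddacdcdd'
  #1 SA[1]=13  'accacaddacdcdd'
  #2 SA[2]=21  'acdcdd'
  #3 SA[3]=11  'adaccacaddacdcdd'
  #4 SA[4]=3  'adbbcaddadaccacaddacdcdd'
  #5 SA[5]=18  'addacdcdd'
  #6 SA[6]=8  'addadaccacaddacdcdd'
  #7 SA[7]=2  'badbbcaddadaccacaddacdcdd'
  #8 SA[8]=1  'bbadbbcaddadaccacaddacdcdd'
  #9 SA[9]=0  'bbbadbbcaddadaccacaddacdcdd'
  #10 SA[10]=5  'bbcaddadaccacaddacdcdd'
  #11 SA[11]=6  'bcaddadaccacaddacdcdd'
  #12 SA[12]=15  'cacaddacdcdd'
  #13 SA[13]=17  'caddacdcdd'
  #14 SA[14]=7  'caddadaccacaddacdcdd'
  #15 SA[15]=14  'ccacaddacdcdd'
  #16 SA[16]=22  'cdcdd'
  #17 SA[17]=24  'cdd'
  #18 SA[18]=26  'd'
  #19 SA[19]=12  'daccacaddacdcdd'
  #20 SA[20]=20  'dacdcdd'
  #21 SA[21]=10  'dadaccacaddacdcdd'
  #22 SA[22]=4  'dbbcaddadaccacaddacdcdd'
  #23 SA[23]=23  'dcdd'
  #24 SA[24]=25  'dd'
  #25 SA[25]=19  'ddacdcdd'
  #26 SA[26]=9  'ddadaccacaddacdcdd'

SA = [16, 13, 21, 11, 3, 18, 8, 2, 1, 0, 5, 6, 15, 17, 7, 14, 22, 24, 26, 12, 20, 10, 4, 23, 25, 19, 9]
rank  pair      lcp
   1  s[16:],s[13:]  2  'ac'
   2  s[13:],s[21:]  2  'ac'
   3  s[21:],s[11:]  1  'a'
   4  s[11:],s[3:]  2  'ad'
   5  s[3:],s[18:]  2  'ad'
   6  s[18:],s[8:]  4  'adda'
   7  s[8:],s[2:]  0  ''
   8  s[2:],s[1:]  1  'b'
   9  s[1:],s[0:]  2  'bb'
  10  s[0:],s[5:]  2  'bb'
  11  s[5:],s[6:]  1  'b'
  12  s[6:],s[15:]  0  ''
  13  s[15:],s[17:]  2  'ca'
  14  s[17:],s[7:]  5  'cadda'
  15  s[7:],s[14:]  1  'c'
  16  s[14:],s[22:]  1  'c'
  17  s[22:],s[24:]  2  'cd'
  18  s[24:],s[26:]  0  ''
  19  s[26:],s[12:]  1  'd'
  20  s[12:],s[20:]  3  'dac'
  21  s[20:],s[10:]  2  'da'
  22  s[10:],s[4:]  1  'd'
  23  s[4:],s[23:]  1  'd'
  24  s[23:],s[25:]  1  'd'
  25  s[25:],s[19:]  2  'dd'
  26  s[19:],s[9:]  3  'dda'

[0, 2, 2, 1, 2, 2, 4, 0, 1, 2, 2, 1, 0, 2, 5, 1, 1, 2, 0, 1, 3, 2, 1, 1, 1, 2, 3]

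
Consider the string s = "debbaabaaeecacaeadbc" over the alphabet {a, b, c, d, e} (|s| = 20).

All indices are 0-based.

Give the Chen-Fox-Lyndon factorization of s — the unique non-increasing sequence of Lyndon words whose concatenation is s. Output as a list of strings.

["de", "b", "b", "aabaaeecacaeadbc"]

emit factor 1: 'de' (i=0, period=2)
emit factor 2: 'b' (i=2, period=1)
emit factor 3: 'b' (i=3, period=1)
emit factor 4: 'aabaaeecacaeadbc' (i=4, period=16)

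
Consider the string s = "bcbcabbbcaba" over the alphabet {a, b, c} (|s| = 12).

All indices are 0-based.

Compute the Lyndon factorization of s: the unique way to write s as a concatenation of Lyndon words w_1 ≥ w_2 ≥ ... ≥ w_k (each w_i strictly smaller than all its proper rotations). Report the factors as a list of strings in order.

emit factor 1: 'bc' (i=0, period=2)
emit factor 2: 'bc' (i=2, period=2)
emit factor 3: 'abbbc' (i=4, period=5)
emit factor 4: 'ab' (i=9, period=2)
emit factor 5: 'a' (i=11, period=1)

["bc", "bc", "abbbc", "ab", "a"]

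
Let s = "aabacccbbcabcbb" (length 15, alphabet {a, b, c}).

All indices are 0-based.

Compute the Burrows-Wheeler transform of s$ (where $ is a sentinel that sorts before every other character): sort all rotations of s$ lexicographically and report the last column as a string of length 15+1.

b$acbbaccbabbcca

rank  rotation          last
    0  $aabacccbbcabcbb  b
    1  aabacccbbcabcbb$  $
    2  abacccbbcabcbb$a  a
    3  abcbb$aabacccbbc  c
    4  acccbbcabcbb$aab  b
    5  b$aabacccbbcabcb  b
    6  bacccbbcabcbb$aa  a
    7  bb$aabacccbbcabc  c
    8  bbcabcbb$aabaccc  c
    9  bcabcbb$aabacccb  b
   10  bcbb$aabacccbbca  a
   11  cabcbb$aabacccbb  b
   12  cbb$aabacccbbcab  b
   13  cbbcabcbb$aabacc  c
   14  ccbbcabcbb$aabac  c
   15  cccbbcabcbb$aaba  a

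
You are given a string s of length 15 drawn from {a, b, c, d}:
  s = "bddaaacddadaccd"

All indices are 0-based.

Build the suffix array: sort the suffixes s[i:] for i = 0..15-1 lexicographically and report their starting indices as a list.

[3, 4, 11, 5, 9, 0, 12, 13, 6, 14, 2, 10, 8, 1, 7]

sorted suffixes:
  #0 SA[0]=3  'aaacddadaccd'
  #1 SA[1]=4  'aacddadaccd'
  #2 SA[2]=11  'accd'
  #3 SA[3]=5  'acddadaccd'
  #4 SA[4]=9  'adaccd'
  #5 SA[5]=0  'bddaaacddadaccd'
  #6 SA[6]=12  'ccd'
  #7 SA[7]=13  'cd'
  #8 SA[8]=6  'cddadaccd'
  #9 SA[9]=14  'd'
  #10 SA[10]=2  'daaacddadaccd'
  #11 SA[11]=10  'daccd'
  #12 SA[12]=8  'dadaccd'
  #13 SA[13]=1  'ddaaacddadaccd'
  #14 SA[14]=7  'ddadaccd'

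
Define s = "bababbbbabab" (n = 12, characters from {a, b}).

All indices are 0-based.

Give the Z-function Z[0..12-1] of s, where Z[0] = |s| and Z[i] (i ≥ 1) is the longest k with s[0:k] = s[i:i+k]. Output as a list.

Z[0]=12
i=1: i≥r, start 0; Z[1]=0
i=2: i≥r, start 0; Z[2]=3 grow→box=[2,5)
i=3: min(r-i=2, Z[1]=0)=0; Z[3]=0
i=4: min(r-i=1, Z[2]=3)=1; Z[4]=1
i=5: i≥r, start 0; Z[5]=1 grow→box=[5,6)
i=6: i≥r, start 0; Z[6]=1 grow→box=[6,7)
i=7: i≥r, start 0; Z[7]=5 grow→box=[7,12)
i=8: min(r-i=4, Z[1]=0)=0; Z[8]=0
i=9: min(r-i=3, Z[2]=3)=3; Z[9]=3
i=10: min(r-i=2, Z[3]=0)=0; Z[10]=0
i=11: min(r-i=1, Z[4]=1)=1; Z[11]=1

[12, 0, 3, 0, 1, 1, 1, 5, 0, 3, 0, 1]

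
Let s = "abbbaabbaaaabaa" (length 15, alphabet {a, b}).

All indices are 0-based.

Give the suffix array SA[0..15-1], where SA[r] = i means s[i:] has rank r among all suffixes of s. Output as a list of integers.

rank→(start, suffix):
  0 → (14, 'a')
  1 → (13, 'aa')
  2 → (8, 'aaaabaa')
  3 → (9, 'aaabaa')
  4 → (10, 'aabaa')
  5 → (4, 'aabbaaaabaa')
  6 → (11, 'abaa')
  7 → (5, 'abbaaaabaa')
  8 → (0, 'abbbaabbaaaabaa')
  9 → (12, 'baa')
  10 → (7, 'baaaabaa')
  11 → (3, 'baabbaaaabaa')
  12 → (6, 'bbaaaabaa')
  13 → (2, 'bbaabbaaaabaa')
  14 → (1, 'bbbaabbaaaabaa')

[14, 13, 8, 9, 10, 4, 11, 5, 0, 12, 7, 3, 6, 2, 1]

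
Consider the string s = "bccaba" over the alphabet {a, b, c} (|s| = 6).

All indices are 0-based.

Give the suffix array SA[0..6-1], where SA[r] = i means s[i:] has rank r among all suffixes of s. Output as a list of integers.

[5, 3, 4, 0, 2, 1]

rank→(start, suffix):
  0 → (5, 'a')
  1 → (3, 'aba')
  2 → (4, 'ba')
  3 → (0, 'bccaba')
  4 → (2, 'caba')
  5 → (1, 'ccaba')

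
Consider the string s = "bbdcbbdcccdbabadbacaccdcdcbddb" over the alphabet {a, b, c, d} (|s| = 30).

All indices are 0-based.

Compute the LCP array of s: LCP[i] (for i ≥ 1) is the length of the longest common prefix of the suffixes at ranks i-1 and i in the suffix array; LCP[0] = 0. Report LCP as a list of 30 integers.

rank→(start, suffix):
  0 → (12, 'abadbacaccdcdcbddb')
  1 → (17, 'acaccdcdcbddb')
  2 → (19, 'accdcdcbddb')
  3 → (14, 'adbacaccdcdcbddb')
  4 → (29, 'b')
  5 → (11, 'babadbacaccdcdcbddb')
  6 → (16, 'bacaccdcdcbddb')
  7 → (13, 'badbacaccdcdcbddb')
  8 → (0, 'bbdcbbdcccdbabadbacaccdcdcbddb')
  9 → (4, 'bbdcccdbabadbacaccdcdcbddb')
  10 → (1, 'bdcbbdcccdbabadbacaccdcdcbddb')
  11 → (5, 'bdcccdbabadbacaccdcdcbddb')
  12 → (26, 'bddb')
  13 → (18, 'caccdcdcbddb')
  14 → (3, 'cbbdcccdbabadbacaccdcdcbddb')
  15 → (25, 'cbddb')
  16 → (7, 'cccdbabadbacaccdcdcbddb')
  17 → (8, 'ccdbabadbacaccdcdcbddb')
  18 → (20, 'ccdcdcbddb')
  19 → (9, 'cdbabadbacaccdcdcbddb')
  20 → (23, 'cdcbddb')
  21 → (21, 'cdcdcbddb')
  22 → (28, 'db')
  23 → (10, 'dbabadbacaccdcdcbddb')
  24 → (15, 'dbacaccdcdcbddb')
  25 → (2, 'dcbbdcccdbabadbacaccdcdcbddb')
  26 → (24, 'dcbddb')
  27 → (6, 'dcccdbabadbacaccdcdcbddb')
  28 → (22, 'dcdcbddb')
  29 → (27, 'ddb')

SA = [12, 17, 19, 14, 29, 11, 16, 13, 0, 4, 1, 5, 26, 18, 3, 25, 7, 8, 20, 9, 23, 21, 28, 10, 15, 2, 24, 6, 22, 27]
[i] adj suffixes → lcp
  [1] 12/17 → 1 ('a')
  [2] 17/19 → 2 ('ac')
  [3] 19/14 → 1 ('a')
  [4] 14/29 → 0 ('')
  [5] 29/11 → 1 ('b')
  [6] 11/16 → 2 ('ba')
  [7] 16/13 → 2 ('ba')
  [8] 13/0 → 1 ('b')
  [9] 0/4 → 4 ('bbdc')
  [10] 4/1 → 1 ('b')
  [11] 1/5 → 3 ('bdc')
  [12] 5/26 → 2 ('bd')
  [13] 26/18 → 0 ('')
  [14] 18/3 → 1 ('c')
  [15] 3/25 → 2 ('cb')
  [16] 25/7 → 1 ('c')
  [17] 7/8 → 2 ('cc')
  [18] 8/20 → 3 ('ccd')
  [19] 20/9 → 1 ('c')
  [20] 9/23 → 2 ('cd')
  [21] 23/21 → 3 ('cdc')
  [22] 21/28 → 0 ('')
  [23] 28/10 → 2 ('db')
  [24] 10/15 → 3 ('dba')
  [25] 15/2 → 1 ('d')
  [26] 2/24 → 3 ('dcb')
  [27] 24/6 → 2 ('dc')
  [28] 6/22 → 2 ('dc')
  [29] 22/27 → 1 ('d')

[0, 1, 2, 1, 0, 1, 2, 2, 1, 4, 1, 3, 2, 0, 1, 2, 1, 2, 3, 1, 2, 3, 0, 2, 3, 1, 3, 2, 2, 1]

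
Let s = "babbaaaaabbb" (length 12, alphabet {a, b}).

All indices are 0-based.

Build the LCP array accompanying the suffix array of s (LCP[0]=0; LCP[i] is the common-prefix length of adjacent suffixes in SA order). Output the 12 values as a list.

sorted suffixes:
  #0 SA[0]=4  'aaaaabbb'
  #1 SA[1]=5  'aaaabbb'
  #2 SA[2]=6  'aaabbb'
  #3 SA[3]=7  'aabbb'
  #4 SA[4]=1  'abbaaaaabbb'
  #5 SA[5]=8  'abbb'
  #6 SA[6]=11  'b'
  #7 SA[7]=3  'baaaaabbb'
  #8 SA[8]=0  'babbaaaaabbb'
  #9 SA[9]=10  'bb'
  #10 SA[10]=2  'bbaaaaabbb'
  #11 SA[11]=9  'bbb'

SA = [4, 5, 6, 7, 1, 8, 11, 3, 0, 10, 2, 9]
[i] adj suffixes → lcp
  [1] 4/5 → 4 ('aaaa')
  [2] 5/6 → 3 ('aaa')
  [3] 6/7 → 2 ('aa')
  [4] 7/1 → 1 ('a')
  [5] 1/8 → 3 ('abb')
  [6] 8/11 → 0 ('')
  [7] 11/3 → 1 ('b')
  [8] 3/0 → 2 ('ba')
  [9] 0/10 → 1 ('b')
  [10] 10/2 → 2 ('bb')
  [11] 2/9 → 2 ('bb')

[0, 4, 3, 2, 1, 3, 0, 1, 2, 1, 2, 2]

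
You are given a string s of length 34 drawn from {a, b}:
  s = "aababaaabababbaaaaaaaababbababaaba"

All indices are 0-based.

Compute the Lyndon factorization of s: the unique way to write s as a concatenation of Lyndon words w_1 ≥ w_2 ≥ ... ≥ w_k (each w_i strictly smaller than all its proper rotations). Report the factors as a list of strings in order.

["aabab", "aaabababb", "aaaaaaaababbababaab", "a"]

emit factor 1: 'aabab' (i=0, period=5)
emit factor 2: 'aaabababb' (i=5, period=9)
emit factor 3: 'aaaaaaaababbababaab' (i=14, period=19)
emit factor 4: 'a' (i=33, period=1)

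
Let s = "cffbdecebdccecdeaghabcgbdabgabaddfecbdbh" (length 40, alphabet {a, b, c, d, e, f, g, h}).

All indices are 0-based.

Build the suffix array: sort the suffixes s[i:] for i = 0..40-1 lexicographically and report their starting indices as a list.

[28, 19, 25, 30, 16, 29, 20, 23, 36, 8, 3, 26, 38, 35, 10, 13, 6, 11, 0, 21, 24, 37, 9, 31, 14, 4, 32, 15, 7, 34, 12, 5, 2, 33, 1, 27, 22, 17, 39, 18]

rank→(start, suffix):
  0 → (28, 'abaddfecbdbh')
  1 → (19, 'abcgbdabgabaddfecbdbh')
  2 → (25, 'abgabaddfecbdbh')
  3 → (30, 'addfecbdbh')
  4 → (16, 'aghabcgbdabgabaddfecbdbh')
  5 → (29, 'baddfecbdbh')
  6 → (20, 'bcgbdabgabaddfecbdbh')
  7 → (23, 'bdabgabaddfecbdbh')
  8 → (36, 'bdbh')
  9 → (8, 'bdccecdeaghabcgbdabgabaddfecbdbh')
  10 → (3, 'bdecebdccecdeaghabcgbdabgabaddfecbdbh')
  11 → (26, 'bgabaddfecbdbh')
  12 → (38, 'bh')
  13 → (35, 'cbdbh')
  14 → (10, 'ccecdeaghabcgbdabgabaddfecbdbh')
  15 → (13, 'cdeaghabcgbdabgabaddfecbdbh')
  16 → (6, 'cebdccecdeaghabcgbdabgabaddfecbdbh')
  17 → (11, 'cecdeaghabcgbdabgabaddfecbdbh')
  18 → (0, 'cffbdecebdccecdeaghabcgbdabgabaddfecbdbh')
  19 → (21, 'cgbdabgabaddfecbdbh')
  20 → (24, 'dabgabaddfecbdbh')
  21 → (37, 'dbh')
  22 → (9, 'dccecdeaghabcgbdabgabaddfecbdbh')
  23 → (31, 'ddfecbdbh')
  24 → (14, 'deaghabcgbdabgabaddfecbdbh')
  25 → (4, 'decebdccecdeaghabcgbdabgabaddfecbdbh')
  26 → (32, 'dfecbdbh')
  27 → (15, 'eaghabcgbdabgabaddfecbdbh')
  28 → (7, 'ebdccecdeaghabcgbdabgabaddfecbdbh')
  29 → (34, 'ecbdbh')
  30 → (12, 'ecdeaghabcgbdabgabaddfecbdbh')
  31 → (5, 'ecebdccecdeaghabcgbdabgabaddfecbdbh')
  32 → (2, 'fbdecebdccecdeaghabcgbdabgabaddfecbdbh')
  33 → (33, 'fecbdbh')
  34 → (1, 'ffbdecebdccecdeaghabcgbdabgabaddfecbdbh')
  35 → (27, 'gabaddfecbdbh')
  36 → (22, 'gbdabgabaddfecbdbh')
  37 → (17, 'ghabcgbdabgabaddfecbdbh')
  38 → (39, 'h')
  39 → (18, 'habcgbdabgabaddfecbdbh')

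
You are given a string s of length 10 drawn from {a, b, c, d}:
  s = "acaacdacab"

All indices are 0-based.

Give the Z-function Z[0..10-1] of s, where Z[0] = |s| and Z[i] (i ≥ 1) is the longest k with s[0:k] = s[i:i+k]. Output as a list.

[10, 0, 1, 2, 0, 0, 3, 0, 1, 0]

Z[0]=10
i=1: outside box; Z[1]=0
i=2: outside box; Z[2]=1 extend→box=[2,3)
i=3: outside box; Z[3]=2 extend→box=[3,5)
i=4: min(r-i=1, Z[1]=0)=0; Z[4]=0
i=5: outside box; Z[5]=0
i=6: outside box; Z[6]=3 extend→box=[6,9)
i=7: min(r-i=2, Z[1]=0)=0; Z[7]=0
i=8: min(r-i=1, Z[2]=1)=1; Z[8]=1
i=9: outside box; Z[9]=0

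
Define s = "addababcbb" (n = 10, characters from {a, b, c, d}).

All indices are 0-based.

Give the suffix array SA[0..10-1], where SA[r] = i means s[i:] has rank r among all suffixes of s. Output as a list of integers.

[3, 5, 0, 9, 4, 8, 6, 7, 2, 1]

rank→(start, suffix):
  0 → (3, 'ababcbb')
  1 → (5, 'abcbb')
  2 → (0, 'addababcbb')
  3 → (9, 'b')
  4 → (4, 'babcbb')
  5 → (8, 'bb')
  6 → (6, 'bcbb')
  7 → (7, 'cbb')
  8 → (2, 'dababcbb')
  9 → (1, 'ddababcbb')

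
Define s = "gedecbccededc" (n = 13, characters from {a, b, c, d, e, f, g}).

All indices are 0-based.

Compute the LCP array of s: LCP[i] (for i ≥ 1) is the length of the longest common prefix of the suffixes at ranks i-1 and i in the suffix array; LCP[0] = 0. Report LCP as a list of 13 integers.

[0, 0, 1, 1, 1, 0, 1, 2, 0, 1, 2, 3, 0]

rank | idx | suffix
   0 |   5 | bccededc
   1 |  12 | c
   2 |   4 | cbccededc
   3 |   6 | ccededc
   4 |   7 | cededc
   5 |  11 | dc
   6 |   2 | decbccededc
   7 |   9 | dedc
   8 |   3 | ecbccededc
   9 |  10 | edc
  10 |   1 | edecbccededc
  11 |   8 | ededc
  12 |   0 | gedecbccededc

SA = [5, 12, 4, 6, 7, 11, 2, 9, 3, 10, 1, 8, 0]
[i] adj suffixes → lcp
  [1] 5/12 → 0 ('')
  [2] 12/4 → 1 ('c')
  [3] 4/6 → 1 ('c')
  [4] 6/7 → 1 ('c')
  [5] 7/11 → 0 ('')
  [6] 11/2 → 1 ('d')
  [7] 2/9 → 2 ('de')
  [8] 9/3 → 0 ('')
  [9] 3/10 → 1 ('e')
  [10] 10/1 → 2 ('ed')
  [11] 1/8 → 3 ('ede')
  [12] 8/0 → 0 ('')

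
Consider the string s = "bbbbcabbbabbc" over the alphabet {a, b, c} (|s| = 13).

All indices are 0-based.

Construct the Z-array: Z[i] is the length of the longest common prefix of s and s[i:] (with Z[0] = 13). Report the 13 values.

Z[0]=13
i=1: i≥r, start 0; Z[1]=3 extend→box=[1,4)
i=2: min(r-i=2, Z[1]=3)=2; Z[2]=2
i=3: min(r-i=1, Z[2]=2)=1; Z[3]=1
i=4: i≥r, start 0; Z[4]=0
i=5: i≥r, start 0; Z[5]=0
i=6: i≥r, start 0; Z[6]=3 extend→box=[6,9)
i=7: min(r-i=2, Z[1]=3)=2; Z[7]=2
i=8: min(r-i=1, Z[2]=2)=1; Z[8]=1
i=9: i≥r, start 0; Z[9]=0
i=10: i≥r, start 0; Z[10]=2 extend→box=[10,12)
i=11: min(r-i=1, Z[1]=3)=1; Z[11]=1
i=12: i≥r, start 0; Z[12]=0

[13, 3, 2, 1, 0, 0, 3, 2, 1, 0, 2, 1, 0]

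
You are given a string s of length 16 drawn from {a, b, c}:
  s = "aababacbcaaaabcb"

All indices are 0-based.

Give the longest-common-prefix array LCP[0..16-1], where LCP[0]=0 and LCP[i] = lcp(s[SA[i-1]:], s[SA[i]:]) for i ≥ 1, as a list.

[0, 3, 2, 3, 1, 3, 2, 1, 0, 1, 2, 1, 2, 0, 1, 2]

rank→(start, suffix):
  0 → (9, 'aaaabcb')
  1 → (10, 'aaabcb')
  2 → (0, 'aababacbcaaaabcb')
  3 → (11, 'aabcb')
  4 → (1, 'ababacbcaaaabcb')
  5 → (3, 'abacbcaaaabcb')
  6 → (12, 'abcb')
  7 → (5, 'acbcaaaabcb')
  8 → (15, 'b')
  9 → (2, 'babacbcaaaabcb')
  10 → (4, 'bacbcaaaabcb')
  11 → (7, 'bcaaaabcb')
  12 → (13, 'bcb')
  13 → (8, 'caaaabcb')
  14 → (14, 'cb')
  15 → (6, 'cbcaaaabcb')

SA = [9, 10, 0, 11, 1, 3, 12, 5, 15, 2, 4, 7, 13, 8, 14, 6]
[i] adj suffixes → lcp
  [1] 9/10 → 3 ('aaa')
  [2] 10/0 → 2 ('aa')
  [3] 0/11 → 3 ('aab')
  [4] 11/1 → 1 ('a')
  [5] 1/3 → 3 ('aba')
  [6] 3/12 → 2 ('ab')
  [7] 12/5 → 1 ('a')
  [8] 5/15 → 0 ('')
  [9] 15/2 → 1 ('b')
  [10] 2/4 → 2 ('ba')
  [11] 4/7 → 1 ('b')
  [12] 7/13 → 2 ('bc')
  [13] 13/8 → 0 ('')
  [14] 8/14 → 1 ('c')
  [15] 14/6 → 2 ('cb')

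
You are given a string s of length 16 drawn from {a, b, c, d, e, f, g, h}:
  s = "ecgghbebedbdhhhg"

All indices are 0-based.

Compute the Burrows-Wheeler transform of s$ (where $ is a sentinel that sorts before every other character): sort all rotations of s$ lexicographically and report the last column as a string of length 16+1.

rank  rotation           last
    0  $ecgghbebedbdhhhg  g
    1  bdhhhg$ecgghbebed  d
    2  bebedbdhhhg$ecggh  h
    3  bedbdhhhg$ecgghbe  e
    4  cgghbebedbdhhhg$e  e
    5  dbdhhhg$ecgghbebe  e
    6  dhhhg$ecgghbebedb  b
    7  ebedbdhhhg$ecgghb  b
    8  ecgghbebedbdhhhg$  $
    9  edbdhhhg$ecgghbeb  b
   10  g$ecgghbebedbdhhh  h
   11  gghbebedbdhhhg$ec  c
   12  ghbebedbdhhhg$ecg  g
   13  hbebedbdhhhg$ecgg  g
   14  hg$ecgghbebedbdhh  h
   15  hhg$ecgghbebedbdh  h
   16  hhhg$ecgghbebedbd  d

gdheeebb$bhcgghhd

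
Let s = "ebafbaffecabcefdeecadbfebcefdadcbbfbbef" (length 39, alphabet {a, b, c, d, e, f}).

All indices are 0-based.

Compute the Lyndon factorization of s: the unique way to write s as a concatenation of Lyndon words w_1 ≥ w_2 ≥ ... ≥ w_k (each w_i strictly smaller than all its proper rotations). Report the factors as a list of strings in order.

["e", "b", "afbaffec", "abcefdeecadbfebcefdadcbbfbbef"]

emit factor 1: 'e' (i=0, period=1)
emit factor 2: 'b' (i=1, period=1)
emit factor 3: 'afbaffec' (i=2, period=8)
emit factor 4: 'abcefdeecadbfebcefdadcbbfbbef' (i=10, period=29)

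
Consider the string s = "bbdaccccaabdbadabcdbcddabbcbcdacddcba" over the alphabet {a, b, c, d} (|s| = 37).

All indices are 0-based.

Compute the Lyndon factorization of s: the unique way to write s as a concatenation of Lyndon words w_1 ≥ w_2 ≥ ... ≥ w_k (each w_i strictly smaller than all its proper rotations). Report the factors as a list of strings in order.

["bbd", "acccc", "aabdbadabcdbcddabbcbcdacddcb", "a"]

emit factor 1: 'bbd' (i=0, period=3)
emit factor 2: 'acccc' (i=3, period=5)
emit factor 3: 'aabdbadabcdbcddabbcbcdacddcb' (i=8, period=28)
emit factor 4: 'a' (i=36, period=1)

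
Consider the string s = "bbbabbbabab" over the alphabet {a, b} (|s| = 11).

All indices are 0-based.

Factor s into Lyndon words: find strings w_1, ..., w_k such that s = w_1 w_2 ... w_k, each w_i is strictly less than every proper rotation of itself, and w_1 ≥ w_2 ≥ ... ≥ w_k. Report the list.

["b", "b", "b", "abbb", "ab", "ab"]

emit factor 1: 'b' (i=0, period=1)
emit factor 2: 'b' (i=1, period=1)
emit factor 3: 'b' (i=2, period=1)
emit factor 4: 'abbb' (i=3, period=4)
emit factor 5: 'ab' (i=7, period=2)
emit factor 6: 'ab' (i=9, period=2)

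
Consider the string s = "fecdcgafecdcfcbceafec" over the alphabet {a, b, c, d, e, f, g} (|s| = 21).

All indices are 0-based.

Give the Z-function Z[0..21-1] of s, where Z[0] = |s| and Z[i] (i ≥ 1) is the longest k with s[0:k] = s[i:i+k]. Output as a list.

Z[0]=21
i=1: fresh scan; Z[1]=0
i=2: fresh scan; Z[2]=0
i=3: fresh scan; Z[3]=0
i=4: fresh scan; Z[4]=0
i=5: fresh scan; Z[5]=0
i=6: fresh scan; Z[6]=0
i=7: fresh scan; Z[7]=5 grow→box=[7,12)
i=8: min(r-i=4, Z[1]=0)=0; Z[8]=0
i=9: min(r-i=3, Z[2]=0)=0; Z[9]=0
i=10: min(r-i=2, Z[3]=0)=0; Z[10]=0
i=11: min(r-i=1, Z[4]=0)=0; Z[11]=0
i=12: fresh scan; Z[12]=1 grow→box=[12,13)
i=13: fresh scan; Z[13]=0
i=14: fresh scan; Z[14]=0
i=15: fresh scan; Z[15]=0
i=16: fresh scan; Z[16]=0
i=17: fresh scan; Z[17]=0
i=18: fresh scan; Z[18]=3 grow→box=[18,21)
i=19: min(r-i=2, Z[1]=0)=0; Z[19]=0
i=20: min(r-i=1, Z[2]=0)=0; Z[20]=0

[21, 0, 0, 0, 0, 0, 0, 5, 0, 0, 0, 0, 1, 0, 0, 0, 0, 0, 3, 0, 0]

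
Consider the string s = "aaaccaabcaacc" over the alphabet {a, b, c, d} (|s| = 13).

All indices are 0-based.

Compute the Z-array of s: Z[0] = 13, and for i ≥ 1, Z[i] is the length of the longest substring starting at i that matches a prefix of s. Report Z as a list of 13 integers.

[13, 2, 1, 0, 0, 2, 1, 0, 0, 2, 1, 0, 0]

Z[0]=13
i=1: outside box; Z[1]=2 grow→box=[1,3)
i=2: min(r-i=1, Z[1]=2)=1; Z[2]=1
i=3: outside box; Z[3]=0
i=4: outside box; Z[4]=0
i=5: outside box; Z[5]=2 grow→box=[5,7)
i=6: min(r-i=1, Z[1]=2)=1; Z[6]=1
i=7: outside box; Z[7]=0
i=8: outside box; Z[8]=0
i=9: outside box; Z[9]=2 grow→box=[9,11)
i=10: min(r-i=1, Z[1]=2)=1; Z[10]=1
i=11: outside box; Z[11]=0
i=12: outside box; Z[12]=0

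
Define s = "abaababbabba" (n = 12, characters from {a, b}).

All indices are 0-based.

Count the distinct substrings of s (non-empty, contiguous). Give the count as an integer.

rank→(start, suffix):
  0 → (11, 'a')
  1 → (2, 'aababbabba')
  2 → (0, 'abaababbabba')
  3 → (3, 'ababbabba')
  4 → (8, 'abba')
  5 → (5, 'abbabba')
  6 → (10, 'ba')
  7 → (1, 'baababbabba')
  8 → (7, 'babba')
  9 → (4, 'babbabba')
  10 → (9, 'bba')
  11 → (6, 'bbabba')

SA = [11, 2, 0, 3, 8, 5, 10, 1, 7, 4, 9, 6]
rank  pair      lcp
   1  s[11:],s[2:]  1  'a'
   2  s[2:],s[0:]  1  'a'
   3  s[0:],s[3:]  3  'aba'
   4  s[3:],s[8:]  2  'ab'
   5  s[8:],s[5:]  4  'abba'
   6  s[5:],s[10:]  0  ''
   7  s[10:],s[1:]  2  'ba'
   8  s[1:],s[7:]  2  'ba'
   9  s[7:],s[4:]  5  'babba'
  10  s[4:],s[9:]  1  'b'
  11  s[9:],s[6:]  3  'bba'

n(n+1)/2 = 12·13/2 = 78
Σ LCP = 0 + 1 + 1 + 3 + 2 + 4 + 0 + 2 + 2 + 5 + 1 + 3 = 24
distinct = 78 − 24 = 54

54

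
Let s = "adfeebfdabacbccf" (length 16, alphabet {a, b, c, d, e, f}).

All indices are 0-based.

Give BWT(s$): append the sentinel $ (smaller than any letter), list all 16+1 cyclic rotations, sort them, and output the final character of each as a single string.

fdb$aceabcfaefcbd

rank  rotation           last
    0  $adfeebfdabacbccf  f
    1  abacbccf$adfeebfd  d
    2  acbccf$adfeebfdab  b
    3  adfeebfdabacbccf$  $
    4  bacbccf$adfeebfda  a
    5  bccf$adfeebfdabac  c
    6  bfdabacbccf$adfee  e
    7  cbccf$adfeebfdaba  a
    8  ccf$adfeebfdabacb  b
    9  cf$adfeebfdabacbc  c
   10  dabacbccf$adfeebf  f
   11  dfeebfdabacbccf$a  a
   12  ebfdabacbccf$adfe  e
   13  eebfdabacbccf$adf  f
   14  f$adfeebfdabacbcc  c
   15  fdabacbccf$adfeeb  b
   16  feebfdabacbccf$ad  d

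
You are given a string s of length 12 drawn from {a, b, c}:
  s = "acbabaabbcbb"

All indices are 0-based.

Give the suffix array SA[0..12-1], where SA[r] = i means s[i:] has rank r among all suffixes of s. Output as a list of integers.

[5, 3, 6, 0, 11, 4, 2, 10, 7, 8, 1, 9]

sorted suffixes:
  #0 SA[0]=5  'aabbcbb'
  #1 SA[1]=3  'abaabbcbb'
  #2 SA[2]=6  'abbcbb'
  #3 SA[3]=0  'acbabaabbcbb'
  #4 SA[4]=11  'b'
  #5 SA[5]=4  'baabbcbb'
  #6 SA[6]=2  'babaabbcbb'
  #7 SA[7]=10  'bb'
  #8 SA[8]=7  'bbcbb'
  #9 SA[9]=8  'bcbb'
  #10 SA[10]=1  'cbabaabbcbb'
  #11 SA[11]=9  'cbb'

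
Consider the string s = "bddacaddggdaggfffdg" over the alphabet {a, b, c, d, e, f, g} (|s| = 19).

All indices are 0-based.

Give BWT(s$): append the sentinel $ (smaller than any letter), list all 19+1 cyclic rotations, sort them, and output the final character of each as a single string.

gdcd$adgbafdffgdggda

rank  rotation              last
    0  $bddacaddggdaggfffdg  g
    1  acaddggdaggfffdg$bdd  d
    2  addggdaggfffdg$bddac  c
    3  aggfffdg$bddacaddggd  d
    4  bddacaddggdaggfffdg$  $
    5  caddggdaggfffdg$bdda  a
    6  dacaddggdaggfffdg$bd  d
    7  daggfffdg$bddacaddgg  g
    8  ddacaddggdaggfffdg$b  b
    9  ddggdaggfffdg$bddaca  a
   10  dg$bddacaddggdaggfff  f
   11  dggdaggfffdg$bddacad  d
   12  fdg$bddacaddggdaggff  f
   13  ffdg$bddacaddggdaggf  f
   14  fffdg$bddacaddggdagg  g
   15  g$bddacaddggdaggfffd  d
   16  gdaggfffdg$bddacaddg  g
   17  gfffdg$bddacaddggdag  g
   18  ggdaggfffdg$bddacadd  d
   19  ggfffdg$bddacaddggda  a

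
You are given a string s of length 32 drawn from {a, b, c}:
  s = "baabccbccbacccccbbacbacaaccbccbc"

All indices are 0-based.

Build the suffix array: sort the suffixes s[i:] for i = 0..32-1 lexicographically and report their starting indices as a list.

sorted suffixes:
  #0 SA[0]=1  'aabccbccbacccccbbacbacaaccbccbc'
  #1 SA[1]=23  'aaccbccbc'
  #2 SA[2]=2  'abccbccbacccccbbacbacaaccbccbc'
  #3 SA[3]=21  'acaaccbccbc'
  #4 SA[4]=18  'acbacaaccbccbc'
  #5 SA[5]=24  'accbccbc'
  #6 SA[6]=10  'acccccbbacbacaaccbccbc'
  #7 SA[7]=0  'baabccbccbacccccbbacbacaaccbccbc'
  #8 SA[8]=20  'bacaaccbccbc'
  #9 SA[9]=17  'bacbacaaccbccbc'
  #10 SA[10]=9  'bacccccbbacbacaaccbccbc'
  #11 SA[11]=16  'bbacbacaaccbccbc'
  #12 SA[12]=30  'bc'
  #13 SA[13]=6  'bccbacccccbbacbacaaccbccbc'
  #14 SA[14]=27  'bccbc'
  #15 SA[15]=3  'bccbccbacccccbbacbacaaccbccbc'
  #16 SA[16]=31  'c'
  #17 SA[17]=22  'caaccbccbc'
  #18 SA[18]=19  'cbacaaccbccbc'
  #19 SA[19]=8  'cbacccccbbacbacaaccbccbc'
  #20 SA[20]=15  'cbbacbacaaccbccbc'
  #21 SA[21]=29  'cbc'
  #22 SA[22]=5  'cbccbacccccbbacbacaaccbccbc'
  #23 SA[23]=26  'cbccbc'
  #24 SA[24]=7  'ccbacccccbbacbacaaccbccbc'
  #25 SA[25]=14  'ccbbacbacaaccbccbc'
  #26 SA[26]=28  'ccbc'
  #27 SA[27]=4  'ccbccbacccccbbacbacaaccbccbc'
  #28 SA[28]=25  'ccbccbc'
  #29 SA[29]=13  'cccbbacbacaaccbccbc'
  #30 SA[30]=12  'ccccbbacbacaaccbccbc'
  #31 SA[31]=11  'cccccbbacbacaaccbccbc'

[1, 23, 2, 21, 18, 24, 10, 0, 20, 17, 9, 16, 30, 6, 27, 3, 31, 22, 19, 8, 15, 29, 5, 26, 7, 14, 28, 4, 25, 13, 12, 11]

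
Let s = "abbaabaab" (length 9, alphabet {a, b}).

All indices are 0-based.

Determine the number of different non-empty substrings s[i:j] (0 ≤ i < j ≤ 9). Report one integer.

sorted suffixes:
  #0 SA[0]=6  'aab'
  #1 SA[1]=3  'aabaab'
  #2 SA[2]=7  'ab'
  #3 SA[3]=4  'abaab'
  #4 SA[4]=0  'abbaabaab'
  #5 SA[5]=8  'b'
  #6 SA[6]=5  'baab'
  #7 SA[7]=2  'baabaab'
  #8 SA[8]=1  'bbaabaab'

SA = [6, 3, 7, 4, 0, 8, 5, 2, 1]
i: (SA[i-1],SA[i]) lcp shared
  1: (6,3) 3 'aab'
  2: (3,7) 1 'a'
  3: (7,4) 2 'ab'
  4: (4,0) 2 'ab'
  5: (0,8) 0 ''
  6: (8,5) 1 'b'
  7: (5,2) 4 'baab'
  8: (2,1) 1 'b'

n(n+1)/2 = 9·10/2 = 45
Σ LCP = 0 + 3 + 1 + 2 + 2 + 0 + 1 + 4 + 1 = 14
distinct = 45 − 14 = 31

31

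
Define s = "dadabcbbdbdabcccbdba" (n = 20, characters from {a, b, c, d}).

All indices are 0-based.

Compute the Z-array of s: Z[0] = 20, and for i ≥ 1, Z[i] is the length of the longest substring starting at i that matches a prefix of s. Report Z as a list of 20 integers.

Z[0]=20
i=1: outside box; Z[1]=0
i=2: outside box; Z[2]=2 extend→box=[2,4)
i=3: min(r-i=1, Z[1]=0)=0; Z[3]=0
i=4: outside box; Z[4]=0
i=5: outside box; Z[5]=0
i=6: outside box; Z[6]=0
i=7: outside box; Z[7]=0
i=8: outside box; Z[8]=1 extend→box=[8,9)
i=9: outside box; Z[9]=0
i=10: outside box; Z[10]=2 extend→box=[10,12)
i=11: min(r-i=1, Z[1]=0)=0; Z[11]=0
i=12: outside box; Z[12]=0
i=13: outside box; Z[13]=0
i=14: outside box; Z[14]=0
i=15: outside box; Z[15]=0
i=16: outside box; Z[16]=0
i=17: outside box; Z[17]=1 extend→box=[17,18)
i=18: outside box; Z[18]=0
i=19: outside box; Z[19]=0

[20, 0, 2, 0, 0, 0, 0, 0, 1, 0, 2, 0, 0, 0, 0, 0, 0, 1, 0, 0]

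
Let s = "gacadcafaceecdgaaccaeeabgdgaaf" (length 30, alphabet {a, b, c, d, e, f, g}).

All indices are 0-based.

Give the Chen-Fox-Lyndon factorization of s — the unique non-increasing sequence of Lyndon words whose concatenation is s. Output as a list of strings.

["g", "acadcafaceecdg", "aaccaeeabgdgaaf"]

emit factor 1: 'g' (i=0, period=1)
emit factor 2: 'acadcafaceecdg' (i=1, period=14)
emit factor 3: 'aaccaeeabgdgaaf' (i=15, period=15)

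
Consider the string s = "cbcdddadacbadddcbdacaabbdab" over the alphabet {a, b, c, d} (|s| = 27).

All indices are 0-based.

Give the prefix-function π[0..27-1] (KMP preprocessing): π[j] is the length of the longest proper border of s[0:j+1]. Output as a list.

π[0] = 0
j=1 s[j]='b': π[1]=0 (border '')
j=2 s[j]='c': π[2]=1 (border 'c')
j=3 s[j]='d': k: 1→0; π[3]=0 (border '')
j=4 s[j]='d': π[4]=0 (border '')
j=5 s[j]='d': π[5]=0 (border '')
j=6 s[j]='a': π[6]=0 (border '')
j=7 s[j]='d': π[7]=0 (border '')
j=8 s[j]='a': π[8]=0 (border '')
j=9 s[j]='c': π[9]=1 (border 'c')
j=10 s[j]='b': π[10]=2 (border 'cb')
j=11 s[j]='a': k: 2→0; π[11]=0 (border '')
j=12 s[j]='d': π[12]=0 (border '')
j=13 s[j]='d': π[13]=0 (border '')
j=14 s[j]='d': π[14]=0 (border '')
j=15 s[j]='c': π[15]=1 (border 'c')
j=16 s[j]='b': π[16]=2 (border 'cb')
j=17 s[j]='d': k: 2→0; π[17]=0 (border '')
j=18 s[j]='a': π[18]=0 (border '')
j=19 s[j]='c': π[19]=1 (border 'c')
j=20 s[j]='a': k: 1→0; π[20]=0 (border '')
j=21 s[j]='a': π[21]=0 (border '')
j=22 s[j]='b': π[22]=0 (border '')
j=23 s[j]='b': π[23]=0 (border '')
j=24 s[j]='d': π[24]=0 (border '')
j=25 s[j]='a': π[25]=0 (border '')
j=26 s[j]='b': π[26]=0 (border '')

[0, 0, 1, 0, 0, 0, 0, 0, 0, 1, 2, 0, 0, 0, 0, 1, 2, 0, 0, 1, 0, 0, 0, 0, 0, 0, 0]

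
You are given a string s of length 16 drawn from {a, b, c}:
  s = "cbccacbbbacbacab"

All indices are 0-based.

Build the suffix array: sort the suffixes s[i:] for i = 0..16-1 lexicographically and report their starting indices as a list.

rank | idx | suffix
   0 |  14 | ab
   1 |  12 | acab
   2 |   9 | acbacab
   3 |   4 | acbbbacbacab
   4 |  15 | b
   5 |  11 | bacab
   6 |   8 | bacbacab
   7 |   7 | bbacbacab
   8 |   6 | bbbacbacab
   9 |   1 | bccacbbbacbacab
  10 |  13 | cab
  11 |   3 | cacbbbacbacab
  12 |  10 | cbacab
  13 |   5 | cbbbacbacab
  14 |   0 | cbccacbbbacbacab
  15 |   2 | ccacbbbacbacab

[14, 12, 9, 4, 15, 11, 8, 7, 6, 1, 13, 3, 10, 5, 0, 2]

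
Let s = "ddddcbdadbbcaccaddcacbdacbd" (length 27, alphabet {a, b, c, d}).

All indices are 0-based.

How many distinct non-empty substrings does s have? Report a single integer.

332

rank→(start, suffix):
  0 → (23, 'acbd')
  1 → (19, 'acbdacbd')
  2 → (12, 'accaddcacbdacbd')
  3 → (7, 'adbbcaccaddcacbdacbd')
  4 → (15, 'addcacbdacbd')
  5 → (9, 'bbcaccaddcacbdacbd')
  6 → (10, 'bcaccaddcacbdacbd')
  7 → (25, 'bd')
  8 → (21, 'bdacbd')
  9 → (5, 'bdadbbcaccaddcacbdacbd')
  10 → (18, 'cacbdacbd')
  11 → (11, 'caccaddcacbdacbd')
  12 → (14, 'caddcacbdacbd')
  13 → (24, 'cbd')
  14 → (20, 'cbdacbd')
  15 → (4, 'cbdadbbcaccaddcacbdacbd')
  16 → (13, 'ccaddcacbdacbd')
  17 → (26, 'd')
  18 → (22, 'dacbd')
  19 → (6, 'dadbbcaccaddcacbdacbd')
  20 → (8, 'dbbcaccaddcacbdacbd')
  21 → (17, 'dcacbdacbd')
  22 → (3, 'dcbdadbbcaccaddcacbdacbd')
  23 → (16, 'ddcacbdacbd')
  24 → (2, 'ddcbdadbbcaccaddcacbdacbd')
  25 → (1, 'dddcbdadbbcaccaddcacbdacbd')
  26 → (0, 'ddddcbdadbbcaccaddcacbdacbd')

SA = [23, 19, 12, 7, 15, 9, 10, 25, 21, 5, 18, 11, 14, 24, 20, 4, 13, 26, 22, 6, 8, 17, 3, 16, 2, 1, 0]
[i] adj suffixes → lcp
  [1] 23/19 → 4 ('acbd')
  [2] 19/12 → 2 ('ac')
  [3] 12/7 → 1 ('a')
  [4] 7/15 → 2 ('ad')
  [5] 15/9 → 0 ('')
  [6] 9/10 → 1 ('b')
  [7] 10/25 → 1 ('b')
  [8] 25/21 → 2 ('bd')
  [9] 21/5 → 3 ('bda')
  [10] 5/18 → 0 ('')
  [11] 18/11 → 3 ('cac')
  [12] 11/14 → 2 ('ca')
  [13] 14/24 → 1 ('c')
  [14] 24/20 → 3 ('cbd')
  [15] 20/4 → 4 ('cbda')
  [16] 4/13 → 1 ('c')
  [17] 13/26 → 0 ('')
  [18] 26/22 → 1 ('d')
  [19] 22/6 → 2 ('da')
  [20] 6/8 → 1 ('d')
  [21] 8/17 → 1 ('d')
  [22] 17/3 → 2 ('dc')
  [23] 3/16 → 1 ('d')
  [24] 16/2 → 3 ('ddc')
  [25] 2/1 → 2 ('dd')
  [26] 1/0 → 3 ('ddd')

n(n+1)/2 = 27·28/2 = 378
Σ LCP = 0 + 4 + 2 + 1 + 2 + 0 + 1 + 1 + 2 + 3 + 0 + 3 + 2 + 1 + 3 + 4 + 1 + 0 + 1 + 2 + 1 + 1 + 2 + 1 + 3 + 2 + 3 = 46
distinct = 378 − 46 = 332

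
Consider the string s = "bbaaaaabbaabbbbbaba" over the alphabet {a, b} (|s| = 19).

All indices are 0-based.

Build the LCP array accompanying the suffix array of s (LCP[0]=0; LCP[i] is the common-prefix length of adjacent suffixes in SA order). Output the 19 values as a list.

rank→(start, suffix):
  0 → (18, 'a')
  1 → (2, 'aaaaabbaabbbbbaba')
  2 → (3, 'aaaabbaabbbbbaba')
  3 → (4, 'aaabbaabbbbbaba')
  4 → (5, 'aabbaabbbbbaba')
  5 → (9, 'aabbbbbaba')
  6 → (16, 'aba')
  7 → (6, 'abbaabbbbbaba')
  8 → (10, 'abbbbbaba')
  9 → (17, 'ba')
  10 → (1, 'baaaaabbaabbbbbaba')
  11 → (8, 'baabbbbbaba')
  12 → (15, 'baba')
  13 → (0, 'bbaaaaabbaabbbbbaba')
  14 → (7, 'bbaabbbbbaba')
  15 → (14, 'bbaba')
  16 → (13, 'bbbaba')
  17 → (12, 'bbbbaba')
  18 → (11, 'bbbbbaba')

SA = [18, 2, 3, 4, 5, 9, 16, 6, 10, 17, 1, 8, 15, 0, 7, 14, 13, 12, 11]
i: (SA[i-1],SA[i]) lcp shared
  1: (18,2) 1 'a'
  2: (2,3) 4 'aaaa'
  3: (3,4) 3 'aaa'
  4: (4,5) 2 'aa'
  5: (5,9) 4 'aabb'
  6: (9,16) 1 'a'
  7: (16,6) 2 'ab'
  8: (6,10) 3 'abb'
  9: (10,17) 0 ''
  10: (17,1) 2 'ba'
  11: (1,8) 3 'baa'
  12: (8,15) 2 'ba'
  13: (15,0) 1 'b'
  14: (0,7) 4 'bbaa'
  15: (7,14) 3 'bba'
  16: (14,13) 2 'bb'
  17: (13,12) 3 'bbb'
  18: (12,11) 4 'bbbb'

[0, 1, 4, 3, 2, 4, 1, 2, 3, 0, 2, 3, 2, 1, 4, 3, 2, 3, 4]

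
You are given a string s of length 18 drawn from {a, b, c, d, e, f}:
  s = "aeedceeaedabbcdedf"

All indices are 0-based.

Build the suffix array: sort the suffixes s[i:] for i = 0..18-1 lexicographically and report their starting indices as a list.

[10, 7, 0, 11, 12, 13, 4, 9, 3, 14, 16, 6, 8, 2, 15, 5, 1, 17]

rank→(start, suffix):
  0 → (10, 'abbcdedf')
  1 → (7, 'aedabbcdedf')
  2 → (0, 'aeedceeaedabbcdedf')
  3 → (11, 'bbcdedf')
  4 → (12, 'bcdedf')
  5 → (13, 'cdedf')
  6 → (4, 'ceeaedabbcdedf')
  7 → (9, 'dabbcdedf')
  8 → (3, 'dceeaedabbcdedf')
  9 → (14, 'dedf')
  10 → (16, 'df')
  11 → (6, 'eaedabbcdedf')
  12 → (8, 'edabbcdedf')
  13 → (2, 'edceeaedabbcdedf')
  14 → (15, 'edf')
  15 → (5, 'eeaedabbcdedf')
  16 → (1, 'eedceeaedabbcdedf')
  17 → (17, 'f')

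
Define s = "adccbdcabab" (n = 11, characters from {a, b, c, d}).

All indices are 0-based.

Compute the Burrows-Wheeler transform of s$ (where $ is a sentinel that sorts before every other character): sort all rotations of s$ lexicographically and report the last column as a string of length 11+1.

bbc$aacdcdba

rank  rotation      last
    0  $adccbdcabab  b
    1  ab$adccbdcab  b
    2  abab$adccbdc  c
    3  adccbdcabab$  $
    4  b$adccbdcaba  a
    5  bab$adccbdca  a
    6  bdcabab$adcc  c
    7  cabab$adccbd  d
    8  cbdcabab$adc  c
    9  ccbdcabab$ad  d
   10  dcabab$adccb  b
   11  dccbdcabab$a  a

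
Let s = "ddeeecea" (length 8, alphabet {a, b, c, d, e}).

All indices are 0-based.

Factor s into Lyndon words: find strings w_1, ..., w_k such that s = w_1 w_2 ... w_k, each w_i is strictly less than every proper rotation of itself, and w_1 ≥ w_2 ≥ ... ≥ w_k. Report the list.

["ddeee", "ce", "a"]

emit factor 1: 'ddeee' (i=0, period=5)
emit factor 2: 'ce' (i=5, period=2)
emit factor 3: 'a' (i=7, period=1)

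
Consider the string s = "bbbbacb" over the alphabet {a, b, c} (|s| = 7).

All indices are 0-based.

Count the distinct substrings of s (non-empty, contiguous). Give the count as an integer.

21

sorted suffixes:
  #0 SA[0]=4  'acb'
  #1 SA[1]=6  'b'
  #2 SA[2]=3  'bacb'
  #3 SA[3]=2  'bbacb'
  #4 SA[4]=1  'bbbacb'
  #5 SA[5]=0  'bbbbacb'
  #6 SA[6]=5  'cb'

SA = [4, 6, 3, 2, 1, 0, 5]
[i] adj suffixes → lcp
  [1] 4/6 → 0 ('')
  [2] 6/3 → 1 ('b')
  [3] 3/2 → 1 ('b')
  [4] 2/1 → 2 ('bb')
  [5] 1/0 → 3 ('bbb')
  [6] 0/5 → 0 ('')

n(n+1)/2 = 7·8/2 = 28
Σ LCP = 0 + 0 + 1 + 1 + 2 + 3 + 0 = 7
distinct = 28 − 7 = 21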